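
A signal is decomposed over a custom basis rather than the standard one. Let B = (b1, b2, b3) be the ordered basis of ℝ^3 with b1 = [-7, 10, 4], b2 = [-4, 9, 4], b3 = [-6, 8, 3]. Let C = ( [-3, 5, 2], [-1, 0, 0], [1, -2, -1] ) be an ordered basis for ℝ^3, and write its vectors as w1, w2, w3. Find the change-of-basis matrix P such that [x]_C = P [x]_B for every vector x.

Take x = bj: its B-coordinates are the j-th standard unit vector, so P e_j — column j of P — equals [bj]_C.
b1 = 2w1 + w2 + 0·w3, giving column 1 = [2, 1, 0]; repeating for each j gives P = [[2, 1, 2], [1, -1, 1], [0, -2, 1]].

[[2, 1, 2], [1, -1, 1], [0, -2, 1]]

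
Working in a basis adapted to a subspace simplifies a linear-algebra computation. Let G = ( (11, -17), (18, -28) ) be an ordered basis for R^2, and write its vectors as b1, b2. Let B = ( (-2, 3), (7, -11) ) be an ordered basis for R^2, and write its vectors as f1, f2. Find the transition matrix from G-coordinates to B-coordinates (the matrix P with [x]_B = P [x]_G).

Let M have columns bj and N have columns fj. Then for every x, N [x]_B = x = M [x]_G, so P = N^(-1) M.
Since det N = 1, N^(-1) has integer entries; multiplying gives P = [[-2, -2], [1, 2]].

[[-2, -2], [1, 2]]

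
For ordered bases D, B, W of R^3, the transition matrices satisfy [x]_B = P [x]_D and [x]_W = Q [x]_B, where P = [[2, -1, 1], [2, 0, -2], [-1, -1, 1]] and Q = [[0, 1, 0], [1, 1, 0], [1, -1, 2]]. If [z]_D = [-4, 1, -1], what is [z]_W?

[-6, -16, 0]

Apply P to get B-coordinates [-10, -6, 2], then Q to get W-coordinates.
The result is [z]_W = [-6, -16, 0].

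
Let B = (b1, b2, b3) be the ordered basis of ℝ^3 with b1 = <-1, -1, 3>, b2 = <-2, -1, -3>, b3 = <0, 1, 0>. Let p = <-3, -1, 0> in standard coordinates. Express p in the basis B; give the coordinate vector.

We seek scalars with c_1 b1 + ... + c_3 b3 = p; equivalently solve M c = p where the columns of M are b1, ..., b3.
Gaussian elimination on [M | p] yields c = (1, 1, 1).
Check: b1 + b2 + b3 = <-3, -1, 0>.

<1, 1, 1>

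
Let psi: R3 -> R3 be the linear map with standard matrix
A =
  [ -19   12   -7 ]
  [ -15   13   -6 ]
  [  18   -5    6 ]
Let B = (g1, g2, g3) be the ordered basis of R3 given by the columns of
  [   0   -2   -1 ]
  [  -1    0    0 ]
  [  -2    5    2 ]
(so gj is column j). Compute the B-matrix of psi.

Let P have columns g1, ..., g3. Then [psi]_B = P^(-1) A P.
Here det P = 1, so P^(-1) is integer; computing A P first and then P^(-1)(A P) gives [[1, 0, -3], [-1, 0, -2], [0, -3, -1]].

[[1, 0, -3], [-1, 0, -2], [0, -3, -1]]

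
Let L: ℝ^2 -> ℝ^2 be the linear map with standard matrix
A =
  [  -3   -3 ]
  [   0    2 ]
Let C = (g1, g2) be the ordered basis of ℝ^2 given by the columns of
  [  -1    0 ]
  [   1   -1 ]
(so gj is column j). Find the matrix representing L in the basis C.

With P the matrix whose columns are g1, g2, [L]_C = P^(-1) A P.
Column by column: L(g1) = A g1 = <0, 2>; its C-coordinates <0, -2> give column 1.
Continuing for each basis vector yields [L]_C = [[0, -3], [-2, -1]].

[[0, -3], [-2, -1]]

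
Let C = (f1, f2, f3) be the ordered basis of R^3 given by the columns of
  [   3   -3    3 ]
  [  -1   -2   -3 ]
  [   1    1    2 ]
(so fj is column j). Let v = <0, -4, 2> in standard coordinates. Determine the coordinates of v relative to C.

<-2, 0, 2>

Write v = c_1 f1 + ... + c_3 f3 and solve for the c_i.
Row-reducing the augmented matrix [M | v] gives c = (-2, 0, 2).
Check: -2f1 + 0·f2 + 2f3 = <0, -4, 2>.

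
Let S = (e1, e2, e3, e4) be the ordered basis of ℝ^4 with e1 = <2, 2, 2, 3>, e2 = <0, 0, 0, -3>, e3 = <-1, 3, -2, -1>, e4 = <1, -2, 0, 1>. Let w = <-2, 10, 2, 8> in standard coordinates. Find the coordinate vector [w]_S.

[w]_S is the unique c with M c = w, where M has columns e1, ..., e4.
Gaussian elimination on [M | w] yields c = (1, -3, 0, -4).
Check: e1 - 3e2 + 0·e3 - 4e4 = <-2, 10, 2, 8>.

<1, -3, 0, -4>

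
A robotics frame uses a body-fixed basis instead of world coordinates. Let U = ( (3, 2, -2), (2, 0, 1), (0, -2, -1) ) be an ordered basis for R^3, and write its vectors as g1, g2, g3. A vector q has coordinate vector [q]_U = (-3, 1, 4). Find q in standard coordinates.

(-7, -14, 3)

By definition q = -3g1 + g2 + 4g3.
Summing componentwise gives (-7, -14, 3).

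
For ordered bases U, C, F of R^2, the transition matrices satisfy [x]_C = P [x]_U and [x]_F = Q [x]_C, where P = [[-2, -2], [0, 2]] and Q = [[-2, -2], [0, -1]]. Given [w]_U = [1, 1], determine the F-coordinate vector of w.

Apply P to get C-coordinates [-4, 2], then Q to get F-coordinates.
The result is [w]_F = [4, -2].

[4, -2]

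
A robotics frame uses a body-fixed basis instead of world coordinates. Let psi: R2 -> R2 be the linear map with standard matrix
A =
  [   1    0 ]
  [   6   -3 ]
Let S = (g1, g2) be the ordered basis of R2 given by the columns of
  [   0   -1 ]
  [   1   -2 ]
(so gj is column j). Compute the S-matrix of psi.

Let P have columns g1, g2. Then [psi]_S = P^(-1) A P.
Here det P = 1, so P^(-1) is integer; computing A P first and then P^(-1)(A P) gives [[-3, 2], [0, 1]].

[[-3, 2], [0, 1]]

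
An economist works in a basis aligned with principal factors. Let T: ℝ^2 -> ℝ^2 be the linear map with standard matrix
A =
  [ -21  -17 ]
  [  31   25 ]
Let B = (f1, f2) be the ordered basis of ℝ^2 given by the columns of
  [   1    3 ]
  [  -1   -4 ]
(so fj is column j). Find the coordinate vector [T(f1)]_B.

Column 1 of [T]_B is the B-coordinate vector of T(f1).
In standard coordinates T(f1) = A f1 = (-4, 6).
Converting to B: (-4, 6) = 2f1 - 2f2, so the coordinate vector is (2, -2).

(2, -2)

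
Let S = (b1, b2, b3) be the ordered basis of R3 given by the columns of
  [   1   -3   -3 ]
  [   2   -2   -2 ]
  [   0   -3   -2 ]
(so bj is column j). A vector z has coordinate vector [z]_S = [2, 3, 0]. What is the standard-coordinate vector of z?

z = M [z]_S, where M has columns b1, ..., b3.
Carrying out the matrix-vector product, z = [-7, -2, -9].

[-7, -2, -9]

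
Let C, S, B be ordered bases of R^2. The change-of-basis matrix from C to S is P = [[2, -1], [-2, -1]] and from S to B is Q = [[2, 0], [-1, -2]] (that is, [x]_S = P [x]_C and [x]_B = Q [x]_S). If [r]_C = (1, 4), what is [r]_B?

First [r]_S = P [r]_C = (-2, -6).
Then [r]_B = Q [r]_S = (-4, 14).

(-4, 14)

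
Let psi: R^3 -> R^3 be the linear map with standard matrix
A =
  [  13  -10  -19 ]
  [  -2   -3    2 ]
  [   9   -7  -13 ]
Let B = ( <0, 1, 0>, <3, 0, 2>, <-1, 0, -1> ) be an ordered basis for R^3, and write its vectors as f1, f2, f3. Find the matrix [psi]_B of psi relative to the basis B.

Let P have columns f1, ..., f3. Then [psi]_B = P^(-1) A P.
Here det P = 1, so P^(-1) is integer; computing A P first and then P^(-1)(A P) gives [[-3, -2, 0], [-3, 0, 2], [1, -1, 0]].

[[-3, -2, 0], [-3, 0, 2], [1, -1, 0]]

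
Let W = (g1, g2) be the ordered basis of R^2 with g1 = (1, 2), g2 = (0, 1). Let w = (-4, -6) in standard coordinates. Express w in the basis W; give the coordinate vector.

(-4, 2)

[w]_W is the unique c with M c = w, where M has columns g1, g2.
System: c_1 + 0c_2 = -4, 2c_1 + c_2 = -6; solving gives c_1 = -4, c_2 = 2.
Check: -4g1 + 2g2 = (-4, -6).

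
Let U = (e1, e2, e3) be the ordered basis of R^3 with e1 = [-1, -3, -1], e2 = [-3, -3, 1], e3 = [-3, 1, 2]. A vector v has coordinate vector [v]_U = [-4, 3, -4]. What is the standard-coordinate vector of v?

By definition v = -4e1 + 3e2 - 4e3.
Summing componentwise gives [7, -1, -1].

[7, -1, -1]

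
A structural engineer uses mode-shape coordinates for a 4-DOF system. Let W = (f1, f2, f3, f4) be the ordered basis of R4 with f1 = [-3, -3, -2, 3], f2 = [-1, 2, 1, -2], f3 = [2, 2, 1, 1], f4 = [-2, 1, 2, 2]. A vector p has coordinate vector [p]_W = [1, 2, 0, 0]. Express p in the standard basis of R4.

[-5, 1, 0, -1]

By definition p = f1 + 2f2 + 0·f3 + 0·f4.
Summing componentwise gives [-5, 1, 0, -1].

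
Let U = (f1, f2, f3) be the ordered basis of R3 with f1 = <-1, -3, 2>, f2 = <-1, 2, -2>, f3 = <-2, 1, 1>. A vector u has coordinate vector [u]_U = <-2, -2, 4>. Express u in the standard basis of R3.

The coordinates say u = -2f1 - 2f2 + 4f3; adding the scaled basis vectors gives <-4, 6, 4>.

<-4, 6, 4>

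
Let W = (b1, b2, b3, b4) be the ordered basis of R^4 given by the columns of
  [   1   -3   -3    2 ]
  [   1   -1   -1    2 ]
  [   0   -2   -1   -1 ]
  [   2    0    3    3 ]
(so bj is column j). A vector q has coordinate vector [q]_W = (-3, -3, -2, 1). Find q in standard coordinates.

The coordinates say q = -3b1 - 3b2 - 2b3 + b4; adding the scaled basis vectors gives (14, 4, 7, -9).

(14, 4, 7, -9)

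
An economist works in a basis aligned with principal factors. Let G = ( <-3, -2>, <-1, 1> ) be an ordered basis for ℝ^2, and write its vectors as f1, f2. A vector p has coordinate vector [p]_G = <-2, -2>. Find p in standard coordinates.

By definition p = -2f1 - 2f2.
Summing componentwise gives <8, 2>.

<8, 2>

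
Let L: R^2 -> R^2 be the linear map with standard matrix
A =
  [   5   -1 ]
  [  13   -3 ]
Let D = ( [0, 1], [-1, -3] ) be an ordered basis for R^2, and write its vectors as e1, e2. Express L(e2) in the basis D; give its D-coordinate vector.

Column 2 of [L]_D is the D-coordinate vector of L(e2).
In standard coordinates L(e2) = A e2 = [-2, -4].
Converting to D: [-2, -4] = 2e1 + 2e2, so the coordinate vector is [2, 2].

[2, 2]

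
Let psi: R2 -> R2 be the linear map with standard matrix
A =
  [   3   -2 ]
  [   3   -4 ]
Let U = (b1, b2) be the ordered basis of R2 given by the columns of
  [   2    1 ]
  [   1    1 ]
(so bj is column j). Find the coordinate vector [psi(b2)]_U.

Compute psi(b2) = A b2 = (1, -1) in standard coordinates.
Then write this in U-coordinates: solve for y in y_1 b1 + y_2 b2 = (1, -1).
This gives y = (2, -3), which is column 2 of [psi]_U.

(2, -3)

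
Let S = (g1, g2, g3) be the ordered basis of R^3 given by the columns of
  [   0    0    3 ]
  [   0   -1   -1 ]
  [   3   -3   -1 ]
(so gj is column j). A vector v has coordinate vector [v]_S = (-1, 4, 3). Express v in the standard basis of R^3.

(9, -7, -18)

By definition v = -g1 + 4g2 + 3g3.
Summing componentwise gives (9, -7, -18).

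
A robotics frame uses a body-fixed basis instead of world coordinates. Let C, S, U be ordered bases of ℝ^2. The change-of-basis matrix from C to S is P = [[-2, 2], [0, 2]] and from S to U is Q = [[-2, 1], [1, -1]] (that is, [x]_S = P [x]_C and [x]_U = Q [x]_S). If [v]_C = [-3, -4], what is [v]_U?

[-4, 6]

First [v]_S = P [v]_C = [-2, -8].
Then [v]_U = Q [v]_S = [-4, 6].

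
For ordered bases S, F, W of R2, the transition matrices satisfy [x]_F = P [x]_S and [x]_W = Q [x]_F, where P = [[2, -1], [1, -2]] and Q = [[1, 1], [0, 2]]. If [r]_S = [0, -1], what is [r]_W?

[3, 4]

Composing the changes, [r]_W = Q P [r]_S.
Q P = [[3, -3], [2, -4]]; applying this to [0, -1] gives [3, 4].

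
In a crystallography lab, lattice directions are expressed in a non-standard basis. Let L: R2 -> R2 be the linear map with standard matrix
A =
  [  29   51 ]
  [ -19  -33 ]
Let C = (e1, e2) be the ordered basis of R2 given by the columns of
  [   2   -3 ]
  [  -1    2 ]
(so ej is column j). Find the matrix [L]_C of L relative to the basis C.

Let P have columns e1, e2. Then [L]_C = P^(-1) A P.
Here det P = 1, so P^(-1) is integer; computing A P first and then P^(-1)(A P) gives [[-1, 3], [-3, -3]].

[[-1, 3], [-3, -3]]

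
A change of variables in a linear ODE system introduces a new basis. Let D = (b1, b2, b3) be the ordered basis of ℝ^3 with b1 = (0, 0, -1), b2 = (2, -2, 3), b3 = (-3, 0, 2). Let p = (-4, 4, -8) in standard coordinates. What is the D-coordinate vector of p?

Write p = c_1 b1 + ... + c_3 b3 and solve for the c_i.
Row-reducing the augmented matrix [M | p] gives c = (2, -2, 0).
Check: 2b1 - 2b2 + 0·b3 = (-4, 4, -8).

(2, -2, 0)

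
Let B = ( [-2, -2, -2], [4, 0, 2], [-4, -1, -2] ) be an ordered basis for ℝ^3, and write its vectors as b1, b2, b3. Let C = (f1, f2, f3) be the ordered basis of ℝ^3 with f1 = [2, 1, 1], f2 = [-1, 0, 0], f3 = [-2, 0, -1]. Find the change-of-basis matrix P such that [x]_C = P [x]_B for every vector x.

Column j of P is [bj]_C, since P maps B-coordinates to C-coordinates.
Expressing b1 in C: b1 = -2f1 - 2f2 + 0·f3, so column 1 of P is [-2, -2, 0].
Doing the same for each bj gives P = [[-2, 0, -1], [-2, 0, 0], [0, -2, 1]].

[[-2, 0, -1], [-2, 0, 0], [0, -2, 1]]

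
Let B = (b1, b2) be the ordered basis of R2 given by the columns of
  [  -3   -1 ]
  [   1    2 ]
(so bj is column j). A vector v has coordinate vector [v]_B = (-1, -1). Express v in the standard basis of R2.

By definition v = -b1 - b2.
Summing componentwise gives (4, -3).

(4, -3)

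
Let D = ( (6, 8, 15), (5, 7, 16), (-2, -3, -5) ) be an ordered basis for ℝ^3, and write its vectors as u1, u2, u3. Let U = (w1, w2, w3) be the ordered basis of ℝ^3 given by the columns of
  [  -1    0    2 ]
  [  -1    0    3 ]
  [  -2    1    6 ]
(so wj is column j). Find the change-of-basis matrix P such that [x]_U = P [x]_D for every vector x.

Take x = uj: its D-coordinates are the j-th standard unit vector, so P e_j — column j of P — equals [uj]_U.
u1 = -2w1 - w2 + 2w3, giving column 1 = (-2, -1, 2); repeating for each j gives P = [[-2, -1, 0], [-1, 2, 1], [2, 2, -1]].

[[-2, -1, 0], [-1, 2, 1], [2, 2, -1]]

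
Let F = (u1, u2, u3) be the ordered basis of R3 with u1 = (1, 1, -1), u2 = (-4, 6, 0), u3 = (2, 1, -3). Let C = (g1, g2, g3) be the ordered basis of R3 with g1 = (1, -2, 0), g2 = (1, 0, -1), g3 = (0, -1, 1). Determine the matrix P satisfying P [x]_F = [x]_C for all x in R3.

Let M have columns uj and N have columns gj. Then for every x, N [x]_C = x = M [x]_F, so P = N^(-1) M.
Since det N = 1, N^(-1) has integer entries; multiplying gives P = [[-1, -2, 0], [2, -2, 2], [1, -2, -1]].

[[-1, -2, 0], [2, -2, 2], [1, -2, -1]]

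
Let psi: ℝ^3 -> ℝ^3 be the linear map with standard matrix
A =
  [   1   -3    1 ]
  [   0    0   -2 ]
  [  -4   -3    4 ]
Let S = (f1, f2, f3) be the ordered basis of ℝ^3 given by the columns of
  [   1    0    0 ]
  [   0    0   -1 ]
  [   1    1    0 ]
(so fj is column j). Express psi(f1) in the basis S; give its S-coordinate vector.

[2, -2, 2]

Column 1 of [psi]_S is the S-coordinate vector of psi(f1).
In standard coordinates psi(f1) = A f1 = [2, -2, 0].
Converting to S: [2, -2, 0] = 2f1 - 2f2 + 2f3, so the coordinate vector is [2, -2, 2].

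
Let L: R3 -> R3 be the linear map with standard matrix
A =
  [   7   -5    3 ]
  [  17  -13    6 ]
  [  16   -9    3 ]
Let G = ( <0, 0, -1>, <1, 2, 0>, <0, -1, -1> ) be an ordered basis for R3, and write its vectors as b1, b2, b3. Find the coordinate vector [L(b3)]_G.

Column 3 of [L]_G is the G-coordinate vector of L(b3).
In standard coordinates L(b3) = A b3 = <2, 7, 6>.
Converting to G: <2, 7, 6> = -3b1 + 2b2 - 3b3, so the coordinate vector is <-3, 2, -3>.

<-3, 2, -3>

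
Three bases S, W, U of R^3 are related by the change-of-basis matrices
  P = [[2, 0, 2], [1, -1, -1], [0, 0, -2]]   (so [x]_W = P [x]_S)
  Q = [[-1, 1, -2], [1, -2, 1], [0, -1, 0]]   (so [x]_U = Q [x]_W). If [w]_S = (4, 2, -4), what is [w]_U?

(-10, -4, -6)

Composing the changes, [w]_U = Q P [w]_S.
Q P = [[-1, -1, 1], [0, 2, 2], [-1, 1, 1]]; applying this to (4, 2, -4) gives (-10, -4, -6).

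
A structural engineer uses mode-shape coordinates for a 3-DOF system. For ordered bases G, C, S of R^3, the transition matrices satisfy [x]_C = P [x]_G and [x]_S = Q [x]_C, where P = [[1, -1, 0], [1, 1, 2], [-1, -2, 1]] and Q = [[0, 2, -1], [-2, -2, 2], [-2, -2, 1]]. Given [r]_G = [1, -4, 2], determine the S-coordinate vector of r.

Apply P to get C-coordinates [5, 1, 9], then Q to get S-coordinates.
The result is [r]_S = [-7, 6, -3].

[-7, 6, -3]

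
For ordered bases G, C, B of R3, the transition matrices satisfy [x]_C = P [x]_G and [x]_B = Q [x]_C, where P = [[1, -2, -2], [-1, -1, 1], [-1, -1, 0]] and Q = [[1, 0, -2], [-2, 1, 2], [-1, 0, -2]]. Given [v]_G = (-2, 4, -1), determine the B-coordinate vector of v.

(-4, 9, 12)

First [v]_C = P [v]_G = (-8, -3, -2).
Then [v]_B = Q [v]_C = (-4, 9, 12).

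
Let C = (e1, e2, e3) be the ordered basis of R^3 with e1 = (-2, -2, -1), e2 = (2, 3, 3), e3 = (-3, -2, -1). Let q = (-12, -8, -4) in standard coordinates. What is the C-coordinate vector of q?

[q]_C is the unique c with M c = q, where M has columns e1, ..., e3.
Row-reducing the augmented matrix [M | q] gives c = (0, 0, 4).
Check: 0·e1 + 0·e2 + 4e3 = (-12, -8, -4).

(0, 0, 4)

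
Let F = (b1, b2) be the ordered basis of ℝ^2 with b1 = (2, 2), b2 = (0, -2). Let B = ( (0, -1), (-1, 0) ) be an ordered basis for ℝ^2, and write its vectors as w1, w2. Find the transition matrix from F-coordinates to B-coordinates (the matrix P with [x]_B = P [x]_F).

Let M have columns bj and N have columns wj. Then for every x, N [x]_B = x = M [x]_F, so P = N^(-1) M.
Since det N = -1, N^(-1) has integer entries; multiplying gives P = [[-2, 2], [-2, 0]].

[[-2, 2], [-2, 0]]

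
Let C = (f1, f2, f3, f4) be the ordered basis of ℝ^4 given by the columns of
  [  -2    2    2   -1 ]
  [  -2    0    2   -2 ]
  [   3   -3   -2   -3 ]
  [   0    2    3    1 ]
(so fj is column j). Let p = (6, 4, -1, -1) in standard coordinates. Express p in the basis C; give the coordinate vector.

(-1, 2, -1, -2)

Write p = c_1 f1 + ... + c_4 f4 and solve for the c_i.
Gaussian elimination on [M | p] yields c = (-1, 2, -1, -2).
Check: -f1 + 2f2 - f3 - 2f4 = (6, 4, -1, -1).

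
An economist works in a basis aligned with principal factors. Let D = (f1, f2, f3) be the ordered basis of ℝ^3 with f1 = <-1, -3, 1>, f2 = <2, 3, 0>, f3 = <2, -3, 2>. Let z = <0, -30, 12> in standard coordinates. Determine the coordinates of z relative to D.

<4, -2, 4>

We seek scalars with c_1 f1 + ... + c_3 f3 = z; equivalently solve M c = z where the columns of M are f1, ..., f3.
Gaussian elimination on [M | z] yields c = (4, -2, 4).
Check: 4f1 - 2f2 + 4f3 = <0, -30, 12>.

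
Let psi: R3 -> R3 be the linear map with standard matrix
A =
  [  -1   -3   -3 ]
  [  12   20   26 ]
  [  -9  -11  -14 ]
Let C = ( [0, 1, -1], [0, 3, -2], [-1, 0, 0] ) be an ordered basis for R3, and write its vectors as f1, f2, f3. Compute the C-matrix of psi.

[[3, -1, -3], [-3, 3, -3], [0, 3, -1]]

With P the matrix whose columns are f1, ..., f3, [psi]_C = P^(-1) A P.
Column by column: psi(f1) = A f1 = [0, -6, 3]; its C-coordinates [3, -3, 0] give column 1.
Continuing for each basis vector yields [psi]_C = [[3, -1, -3], [-3, 3, -3], [0, 3, -1]].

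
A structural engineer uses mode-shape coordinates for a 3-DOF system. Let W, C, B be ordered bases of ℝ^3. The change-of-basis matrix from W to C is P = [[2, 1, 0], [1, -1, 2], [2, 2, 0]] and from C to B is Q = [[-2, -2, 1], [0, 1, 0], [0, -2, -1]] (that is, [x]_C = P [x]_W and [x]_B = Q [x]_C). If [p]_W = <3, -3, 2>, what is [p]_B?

Composing the changes, [p]_B = Q P [p]_W.
Q P = [[-4, 2, -4], [1, -1, 2], [-4, 0, -4]]; applying this to <3, -3, 2> gives <-26, 10, -20>.

<-26, 10, -20>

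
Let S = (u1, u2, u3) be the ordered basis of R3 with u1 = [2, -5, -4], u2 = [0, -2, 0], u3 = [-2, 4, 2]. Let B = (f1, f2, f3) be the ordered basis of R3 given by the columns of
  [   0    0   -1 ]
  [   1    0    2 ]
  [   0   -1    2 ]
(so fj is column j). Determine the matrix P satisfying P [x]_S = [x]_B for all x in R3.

[[-1, -2, 0], [0, 0, 2], [-2, 0, 2]]

Take x = uj: its S-coordinates are the j-th standard unit vector, so P e_j — column j of P — equals [uj]_B.
u1 = -f1 + 0·f2 - 2f3, giving column 1 = [-1, 0, -2]; repeating for each j gives P = [[-1, -2, 0], [0, 0, 2], [-2, 0, 2]].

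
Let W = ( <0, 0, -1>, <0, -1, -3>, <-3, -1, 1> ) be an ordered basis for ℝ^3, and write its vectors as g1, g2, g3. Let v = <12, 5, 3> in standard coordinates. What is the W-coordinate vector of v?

<-4, -1, -4>

Write v = c_1 g1 + ... + c_3 g3 and solve for the c_i.
Row-reducing the augmented matrix [M | v] gives c = (-4, -1, -4).
Check: -4g1 - g2 - 4g3 = <12, 5, 3>.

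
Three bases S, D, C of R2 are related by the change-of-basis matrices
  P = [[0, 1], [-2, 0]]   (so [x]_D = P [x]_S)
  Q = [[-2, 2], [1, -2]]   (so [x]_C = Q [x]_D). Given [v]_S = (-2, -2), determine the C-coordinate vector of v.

(12, -10)

Apply P to get D-coordinates (-2, 4), then Q to get C-coordinates.
The result is [v]_C = (12, -10).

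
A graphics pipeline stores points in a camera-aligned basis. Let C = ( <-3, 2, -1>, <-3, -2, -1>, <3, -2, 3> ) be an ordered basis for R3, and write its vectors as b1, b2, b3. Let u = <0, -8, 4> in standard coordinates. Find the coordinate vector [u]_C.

Write u = c_1 b1 + ... + c_3 b3 and solve for the c_i.
Gaussian elimination on [M | u] yields c = (0, 2, 2).
Check: 0·b1 + 2b2 + 2b3 = <0, -8, 4>.

<0, 2, 2>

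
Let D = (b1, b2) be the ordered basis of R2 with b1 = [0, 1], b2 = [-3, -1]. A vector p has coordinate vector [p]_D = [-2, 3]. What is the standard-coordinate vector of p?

p = M [p]_D, where M has columns b1, b2.
Carrying out the matrix-vector product, p = [-9, -5].

[-9, -5]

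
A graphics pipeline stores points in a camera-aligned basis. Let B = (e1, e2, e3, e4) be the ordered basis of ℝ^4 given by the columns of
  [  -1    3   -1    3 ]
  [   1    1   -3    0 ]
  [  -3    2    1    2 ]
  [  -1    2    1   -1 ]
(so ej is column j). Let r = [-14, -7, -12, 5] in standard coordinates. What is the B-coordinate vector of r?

[4, 1, 4, -3]

We seek scalars with c_1 e1 + ... + c_4 e4 = r; equivalently solve M c = r where the columns of M are e1, ..., e4.
Solving this 4x4 system gives c = (4, 1, 4, -3).
Check: 4e1 + e2 + 4e3 - 3e4 = [-14, -7, -12, 5].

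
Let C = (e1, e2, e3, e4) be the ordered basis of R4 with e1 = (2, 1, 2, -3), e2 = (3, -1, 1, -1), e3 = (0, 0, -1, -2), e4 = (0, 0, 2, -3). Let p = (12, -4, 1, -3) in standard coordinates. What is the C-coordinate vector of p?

(0, 4, 1, -1)

Write p = c_1 e1 + ... + c_4 e4 and solve for the c_i.
Gaussian elimination on [M | p] yields c = (0, 4, 1, -1).
Check: 0·e1 + 4e2 + e3 - e4 = (12, -4, 1, -3).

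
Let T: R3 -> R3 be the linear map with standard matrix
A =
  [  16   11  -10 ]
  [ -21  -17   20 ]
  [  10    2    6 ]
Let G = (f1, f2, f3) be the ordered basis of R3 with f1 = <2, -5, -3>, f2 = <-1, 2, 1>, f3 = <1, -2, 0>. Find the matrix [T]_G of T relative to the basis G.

[[3, 1, -1], [1, 3, 3], [2, -3, -1]]

The j-th column of [T]_G is [T(fj)]_G.
T(f1) = A f1 = <7, -17, -8> = 3f1 + f2 + 2f3, so column 1 is <3, 1, 2>.
Repeating for f2, f3 and assembling the columns gives [[3, 1, -1], [1, 3, 3], [2, -3, -1]].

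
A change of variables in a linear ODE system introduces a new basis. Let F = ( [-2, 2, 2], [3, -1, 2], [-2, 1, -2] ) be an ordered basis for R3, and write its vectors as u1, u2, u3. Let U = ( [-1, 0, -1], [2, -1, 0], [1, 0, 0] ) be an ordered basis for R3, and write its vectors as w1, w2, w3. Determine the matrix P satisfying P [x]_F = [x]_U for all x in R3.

Let M have columns uj and N have columns wj. Then for every x, N [x]_U = x = M [x]_F, so P = N^(-1) M.
Since det N = -1, N^(-1) has integer entries; multiplying gives P = [[-2, -2, 2], [-2, 1, -1], [0, -1, 2]].

[[-2, -2, 2], [-2, 1, -1], [0, -1, 2]]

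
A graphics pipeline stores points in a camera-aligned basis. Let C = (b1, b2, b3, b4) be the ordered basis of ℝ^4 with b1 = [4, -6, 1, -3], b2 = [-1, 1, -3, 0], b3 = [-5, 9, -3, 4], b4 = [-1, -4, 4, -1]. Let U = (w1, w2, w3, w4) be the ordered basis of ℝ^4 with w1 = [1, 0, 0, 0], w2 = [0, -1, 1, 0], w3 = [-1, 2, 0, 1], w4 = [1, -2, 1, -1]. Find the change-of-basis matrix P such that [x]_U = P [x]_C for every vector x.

[[1, -1, -1, -2], [0, -1, -1, 2], [-2, -2, 2, 1], [1, -2, -2, 2]]

Let M have columns bj and N have columns wj. Then for every x, N [x]_U = x = M [x]_C, so P = N^(-1) M.
Since det N = 1, N^(-1) has integer entries; multiplying gives P = [[1, -1, -1, -2], [0, -1, -1, 2], [-2, -2, 2, 1], [1, -2, -2, 2]].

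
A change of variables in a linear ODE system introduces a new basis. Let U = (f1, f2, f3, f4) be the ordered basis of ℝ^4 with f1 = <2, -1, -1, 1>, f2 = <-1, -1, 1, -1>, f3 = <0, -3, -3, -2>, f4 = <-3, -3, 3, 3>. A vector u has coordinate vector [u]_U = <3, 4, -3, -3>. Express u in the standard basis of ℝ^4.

u = M [u]_U, where M has columns f1, ..., f4.
Carrying out the matrix-vector product, u = <11, 11, 1, -4>.

<11, 11, 1, -4>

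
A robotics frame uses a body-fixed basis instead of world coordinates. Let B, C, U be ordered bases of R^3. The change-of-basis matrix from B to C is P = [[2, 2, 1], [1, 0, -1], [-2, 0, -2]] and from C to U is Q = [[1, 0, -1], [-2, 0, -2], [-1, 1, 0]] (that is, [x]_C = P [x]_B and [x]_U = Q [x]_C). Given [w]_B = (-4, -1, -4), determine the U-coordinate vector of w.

First [w]_C = P [w]_B = (-14, 0, 16).
Then [w]_U = Q [w]_C = (-30, -4, 14).

(-30, -4, 14)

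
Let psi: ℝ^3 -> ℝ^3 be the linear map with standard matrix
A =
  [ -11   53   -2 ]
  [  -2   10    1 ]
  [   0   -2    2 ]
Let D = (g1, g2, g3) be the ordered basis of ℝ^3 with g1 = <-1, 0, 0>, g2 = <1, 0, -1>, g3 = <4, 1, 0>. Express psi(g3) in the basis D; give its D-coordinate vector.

Column 3 of [psi]_D is the D-coordinate vector of psi(g3).
In standard coordinates psi(g3) = A g3 = <9, 2, -2>.
Converting to D: <9, 2, -2> = g1 + 2g2 + 2g3, so the coordinate vector is <1, 2, 2>.

<1, 2, 2>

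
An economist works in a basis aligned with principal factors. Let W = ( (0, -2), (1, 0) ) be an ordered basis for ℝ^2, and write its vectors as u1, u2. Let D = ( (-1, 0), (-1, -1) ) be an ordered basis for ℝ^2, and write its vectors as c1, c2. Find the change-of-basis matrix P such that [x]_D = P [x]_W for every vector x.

[[-2, -1], [2, 0]]

Take x = uj: its W-coordinates are the j-th standard unit vector, so P e_j — column j of P — equals [uj]_D.
u1 = -2c1 + 2c2, giving column 1 = (-2, 2); repeating for each j gives P = [[-2, -1], [2, 0]].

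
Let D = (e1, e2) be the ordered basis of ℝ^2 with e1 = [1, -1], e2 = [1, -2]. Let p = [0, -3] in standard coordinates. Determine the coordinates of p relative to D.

[p]_D is the unique c with M c = p, where M has columns e1, e2.
System: c_1 + c_2 = 0, -c_1 - 2c_2 = -3; solving gives c_1 = -3, c_2 = 3.
Check: -3e1 + 3e2 = [0, -3].

[-3, 3]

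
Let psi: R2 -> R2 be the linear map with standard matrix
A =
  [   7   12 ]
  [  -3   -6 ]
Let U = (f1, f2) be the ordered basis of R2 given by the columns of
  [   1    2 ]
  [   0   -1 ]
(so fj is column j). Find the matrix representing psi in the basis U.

The j-th column of [psi]_U is [psi(fj)]_U.
psi(f1) = A f1 = <7, -3> = f1 + 3f2, so column 1 is <1, 3>.
Repeating for f2 and assembling the columns gives [[1, 2], [3, 0]].

[[1, 2], [3, 0]]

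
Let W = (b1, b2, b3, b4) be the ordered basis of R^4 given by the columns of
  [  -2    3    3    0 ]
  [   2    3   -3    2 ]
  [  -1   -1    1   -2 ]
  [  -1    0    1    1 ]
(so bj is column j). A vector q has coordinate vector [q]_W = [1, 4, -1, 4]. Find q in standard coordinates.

q = M [q]_W, where M has columns b1, ..., b4.
Carrying out the matrix-vector product, q = [7, 25, -14, 2].

[7, 25, -14, 2]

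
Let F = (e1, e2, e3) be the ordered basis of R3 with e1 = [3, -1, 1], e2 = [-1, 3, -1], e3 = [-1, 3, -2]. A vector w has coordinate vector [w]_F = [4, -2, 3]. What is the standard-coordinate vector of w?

[11, -1, 0]

w = M [w]_F, where M has columns e1, ..., e3.
Carrying out the matrix-vector product, w = [11, -1, 0].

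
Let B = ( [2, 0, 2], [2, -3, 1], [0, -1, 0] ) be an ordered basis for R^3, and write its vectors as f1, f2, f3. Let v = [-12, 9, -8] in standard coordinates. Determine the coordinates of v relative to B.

[-2, -4, 3]

We seek scalars with c_1 f1 + ... + c_3 f3 = v; equivalently solve M c = v where the columns of M are f1, ..., f3.
Solving this 3x3 system gives c = (-2, -4, 3).
Check: -2f1 - 4f2 + 3f3 = [-12, 9, -8].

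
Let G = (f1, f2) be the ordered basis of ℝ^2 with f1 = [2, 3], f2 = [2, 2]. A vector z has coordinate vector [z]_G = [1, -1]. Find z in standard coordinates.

[0, 1]

The coordinates say z = f1 - f2; adding the scaled basis vectors gives [0, 1].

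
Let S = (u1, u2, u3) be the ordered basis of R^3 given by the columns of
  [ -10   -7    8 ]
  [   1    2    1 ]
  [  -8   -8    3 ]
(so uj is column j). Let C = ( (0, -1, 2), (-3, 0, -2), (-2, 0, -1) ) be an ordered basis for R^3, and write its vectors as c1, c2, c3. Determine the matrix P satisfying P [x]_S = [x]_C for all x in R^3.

[[-1, -2, -1], [2, 1, -2], [2, 2, -1]]

Take x = uj: its S-coordinates are the j-th standard unit vector, so P e_j — column j of P — equals [uj]_C.
u1 = -c1 + 2c2 + 2c3, giving column 1 = (-1, 2, 2); repeating for each j gives P = [[-1, -2, -1], [2, 1, -2], [2, 2, -1]].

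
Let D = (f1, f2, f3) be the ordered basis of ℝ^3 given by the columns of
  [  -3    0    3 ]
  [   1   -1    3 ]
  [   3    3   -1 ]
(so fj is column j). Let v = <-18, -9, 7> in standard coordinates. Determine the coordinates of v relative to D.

[v]_D is the unique c with M c = v, where M has columns f1, ..., f3.
Row-reducing the augmented matrix [M | v] gives c = (2, -1, -4).
Check: 2f1 - f2 - 4f3 = <-18, -9, 7>.

<2, -1, -4>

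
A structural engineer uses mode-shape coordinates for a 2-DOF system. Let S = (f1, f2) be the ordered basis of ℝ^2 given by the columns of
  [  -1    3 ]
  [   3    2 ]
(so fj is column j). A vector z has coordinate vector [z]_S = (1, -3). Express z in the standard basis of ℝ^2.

By definition z = f1 - 3f2.
Summing componentwise gives (-10, -3).

(-10, -3)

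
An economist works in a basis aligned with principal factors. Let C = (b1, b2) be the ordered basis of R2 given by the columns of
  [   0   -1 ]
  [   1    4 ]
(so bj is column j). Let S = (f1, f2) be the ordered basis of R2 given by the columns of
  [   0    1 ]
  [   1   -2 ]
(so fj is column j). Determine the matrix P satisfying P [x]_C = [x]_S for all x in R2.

Column j of P is [bj]_S, since P maps C-coordinates to S-coordinates.
Expressing b1 in S: b1 = f1 + 0·f2, so column 1 of P is <1, 0>.
Doing the same for each bj gives P = [[1, 2], [0, -1]].

[[1, 2], [0, -1]]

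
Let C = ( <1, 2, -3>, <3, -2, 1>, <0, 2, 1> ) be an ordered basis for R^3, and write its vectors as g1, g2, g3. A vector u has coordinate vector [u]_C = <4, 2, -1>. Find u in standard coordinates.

By definition u = 4g1 + 2g2 - g3.
Summing componentwise gives <10, 2, -11>.

<10, 2, -11>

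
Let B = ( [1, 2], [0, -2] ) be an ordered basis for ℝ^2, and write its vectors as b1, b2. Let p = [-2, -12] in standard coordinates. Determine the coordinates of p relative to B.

We seek scalars with c_1 b1 + c_2 b2 = p; equivalently solve M c = p where the columns of M are b1, b2.
System: c_1 + 0c_2 = -2, 2c_1 - 2c_2 = -12; solving gives c_1 = -2, c_2 = 4.
Check: -2b1 + 4b2 = [-2, -12].

[-2, 4]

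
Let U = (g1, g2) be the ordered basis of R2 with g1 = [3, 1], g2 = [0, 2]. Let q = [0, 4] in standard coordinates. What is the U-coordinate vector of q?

Write q = c_1 g1 + c_2 g2 and solve for the c_i.
System: 3c_1 + 0c_2 = 0, c_1 + 2c_2 = 4; solving gives c_1 = 0, c_2 = 2.
Check: 0·g1 + 2g2 = [0, 4].

[0, 2]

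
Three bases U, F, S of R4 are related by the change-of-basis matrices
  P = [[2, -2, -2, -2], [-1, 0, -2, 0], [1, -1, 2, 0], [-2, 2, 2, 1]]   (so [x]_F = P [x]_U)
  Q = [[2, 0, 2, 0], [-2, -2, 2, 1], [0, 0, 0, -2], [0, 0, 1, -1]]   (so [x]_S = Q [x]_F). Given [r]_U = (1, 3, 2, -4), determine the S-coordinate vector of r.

First [r]_F = P [r]_U = (0, -5, 2, 4).
Then [r]_S = Q [r]_F = (4, 18, -8, -2).

(4, 18, -8, -2)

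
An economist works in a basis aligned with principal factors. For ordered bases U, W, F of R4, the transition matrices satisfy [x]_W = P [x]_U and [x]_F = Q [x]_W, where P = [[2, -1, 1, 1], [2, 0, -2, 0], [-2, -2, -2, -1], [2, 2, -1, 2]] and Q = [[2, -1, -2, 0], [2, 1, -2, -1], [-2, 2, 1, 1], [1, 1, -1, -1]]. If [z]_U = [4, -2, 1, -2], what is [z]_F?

[20, 33, -11, 20]

Composing the changes, [z]_F = Q P [z]_U.
Q P = [[6, 2, 8, 4], [8, 0, 5, 2], [0, 2, -9, -1], [4, -1, 2, 0]]; applying this to [4, -2, 1, -2] gives [20, 33, -11, 20].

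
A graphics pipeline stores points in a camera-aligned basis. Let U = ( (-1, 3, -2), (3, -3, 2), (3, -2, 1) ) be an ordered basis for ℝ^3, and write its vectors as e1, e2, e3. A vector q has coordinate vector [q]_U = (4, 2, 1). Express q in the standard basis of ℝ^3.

By definition q = 4e1 + 2e2 + e3.
Summing componentwise gives (5, 4, -3).

(5, 4, -3)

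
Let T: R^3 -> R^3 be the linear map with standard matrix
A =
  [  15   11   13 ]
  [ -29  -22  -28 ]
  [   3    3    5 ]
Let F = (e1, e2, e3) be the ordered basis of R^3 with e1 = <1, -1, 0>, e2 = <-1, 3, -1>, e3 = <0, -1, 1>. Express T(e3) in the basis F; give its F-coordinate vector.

<0, -2, 0>

Compute T(e3) = A e3 = <2, -6, 2> in standard coordinates.
Then write this in F-coordinates: solve for y in y_1 e1 + ... + y_3 e3 = <2, -6, 2>.
This gives y = <0, -2, 0>, which is column 3 of [T]_F.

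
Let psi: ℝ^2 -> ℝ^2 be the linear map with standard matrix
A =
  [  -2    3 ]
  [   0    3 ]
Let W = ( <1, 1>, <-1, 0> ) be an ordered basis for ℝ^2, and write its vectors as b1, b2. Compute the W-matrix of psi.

[[3, 0], [2, -2]]

The j-th column of [psi]_W is [psi(bj)]_W.
psi(b1) = A b1 = <1, 3> = 3b1 + 2b2, so column 1 is <3, 2>.
Repeating for b2 and assembling the columns gives [[3, 0], [2, -2]].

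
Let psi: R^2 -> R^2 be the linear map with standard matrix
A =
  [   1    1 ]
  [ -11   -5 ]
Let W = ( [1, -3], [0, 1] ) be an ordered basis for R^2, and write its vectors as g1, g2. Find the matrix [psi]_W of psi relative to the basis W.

[[-2, 1], [-2, -2]]

The j-th column of [psi]_W is [psi(gj)]_W.
psi(g1) = A g1 = [-2, 4] = -2g1 - 2g2, so column 1 is [-2, -2].
Repeating for g2 and assembling the columns gives [[-2, 1], [-2, -2]].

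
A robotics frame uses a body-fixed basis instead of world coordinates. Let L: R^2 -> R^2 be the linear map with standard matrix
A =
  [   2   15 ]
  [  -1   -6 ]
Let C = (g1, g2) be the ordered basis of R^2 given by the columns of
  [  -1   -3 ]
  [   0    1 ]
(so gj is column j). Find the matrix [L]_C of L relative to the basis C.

[[-1, 0], [1, -3]]

Let P have columns g1, g2. Then [L]_C = P^(-1) A P.
Here det P = -1, so P^(-1) is integer; computing A P first and then P^(-1)(A P) gives [[-1, 0], [1, -3]].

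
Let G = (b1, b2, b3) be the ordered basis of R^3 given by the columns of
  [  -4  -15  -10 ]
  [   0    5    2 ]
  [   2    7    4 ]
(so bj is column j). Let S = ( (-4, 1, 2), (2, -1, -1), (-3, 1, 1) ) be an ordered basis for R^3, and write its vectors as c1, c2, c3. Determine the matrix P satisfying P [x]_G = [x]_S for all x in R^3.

Let M have columns bj and N have columns cj. Then for every x, N [x]_S = x = M [x]_G, so P = N^(-1) M.
Since det N = -1, N^(-1) has integer entries; multiplying gives P = [[2, 2, 2], [2, -2, 2], [0, 1, 2]].

[[2, 2, 2], [2, -2, 2], [0, 1, 2]]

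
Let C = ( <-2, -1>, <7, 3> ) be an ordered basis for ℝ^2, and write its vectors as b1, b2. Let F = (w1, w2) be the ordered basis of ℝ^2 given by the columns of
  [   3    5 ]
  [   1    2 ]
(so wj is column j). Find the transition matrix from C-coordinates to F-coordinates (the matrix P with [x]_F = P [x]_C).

[[1, -1], [-1, 2]]

Column j of P is [bj]_F, since P maps C-coordinates to F-coordinates.
Expressing b1 in F: b1 = w1 - w2, so column 1 of P is <1, -1>.
Doing the same for each bj gives P = [[1, -1], [-1, 2]].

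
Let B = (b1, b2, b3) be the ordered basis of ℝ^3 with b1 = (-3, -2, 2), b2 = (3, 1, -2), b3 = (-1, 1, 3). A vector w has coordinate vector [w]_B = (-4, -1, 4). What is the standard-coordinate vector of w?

The coordinates say w = -4b1 - b2 + 4b3; adding the scaled basis vectors gives (5, 11, 6).

(5, 11, 6)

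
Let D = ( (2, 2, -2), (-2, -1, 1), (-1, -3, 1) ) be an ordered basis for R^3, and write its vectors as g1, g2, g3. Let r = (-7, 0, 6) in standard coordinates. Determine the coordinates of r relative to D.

(-4, 1, -3)

[r]_D is the unique c with M c = r, where M has columns g1, ..., g3.
Solving this 3x3 system gives c = (-4, 1, -3).
Check: -4g1 + g2 - 3g3 = (-7, 0, 6).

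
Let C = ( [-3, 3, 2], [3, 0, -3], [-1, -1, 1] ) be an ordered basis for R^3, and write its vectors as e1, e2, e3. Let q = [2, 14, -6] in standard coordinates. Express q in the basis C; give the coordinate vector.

[4, 4, -2]

Write q = c_1 e1 + ... + c_3 e3 and solve for the c_i.
Gaussian elimination on [M | q] yields c = (4, 4, -2).
Check: 4e1 + 4e2 - 2e3 = [2, 14, -6].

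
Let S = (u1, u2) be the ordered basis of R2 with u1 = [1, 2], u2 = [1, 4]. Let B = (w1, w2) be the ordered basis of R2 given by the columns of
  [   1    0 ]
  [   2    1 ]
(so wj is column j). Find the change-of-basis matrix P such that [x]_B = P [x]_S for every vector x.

[[1, 1], [0, 2]]

Let M have columns uj and N have columns wj. Then for every x, N [x]_B = x = M [x]_S, so P = N^(-1) M.
Since det N = 1, N^(-1) has integer entries; multiplying gives P = [[1, 1], [0, 2]].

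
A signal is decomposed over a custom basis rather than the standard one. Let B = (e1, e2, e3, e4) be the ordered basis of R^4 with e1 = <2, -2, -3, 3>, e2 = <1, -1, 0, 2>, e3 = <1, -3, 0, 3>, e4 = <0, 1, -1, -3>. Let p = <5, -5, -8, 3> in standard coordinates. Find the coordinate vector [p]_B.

We seek scalars with c_1 e1 + ... + c_4 e4 = p; equivalently solve M c = p where the columns of M are e1, ..., e4.
Row-reducing the augmented matrix [M | p] gives c = (2, 0, 1, 2).
Check: 2e1 + 0·e2 + e3 + 2e4 = <5, -5, -8, 3>.

<2, 0, 1, 2>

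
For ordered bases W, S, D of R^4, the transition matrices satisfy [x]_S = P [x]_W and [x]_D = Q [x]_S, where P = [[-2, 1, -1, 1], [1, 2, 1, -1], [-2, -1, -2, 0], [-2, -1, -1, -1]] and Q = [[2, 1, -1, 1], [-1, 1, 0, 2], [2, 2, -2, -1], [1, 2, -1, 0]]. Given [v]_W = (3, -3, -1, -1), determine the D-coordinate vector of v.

Apply P to get S-coordinates (-9, -3, -1, -1), then Q to get D-coordinates.
The result is [v]_D = (-21, 4, -21, -14).

(-21, 4, -21, -14)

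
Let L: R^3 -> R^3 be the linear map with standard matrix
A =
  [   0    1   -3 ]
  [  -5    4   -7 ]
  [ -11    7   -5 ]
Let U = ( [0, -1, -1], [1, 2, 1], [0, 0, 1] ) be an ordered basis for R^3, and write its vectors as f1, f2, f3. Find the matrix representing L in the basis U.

With P the matrix whose columns are f1, ..., f3, [L]_U = P^(-1) A P.
Column by column: L(f1) = A f1 = [2, 3, -2]; its U-coordinates [1, 2, -3] give column 1.
Continuing for each basis vector yields [L]_U = [[1, 2, 1], [2, -1, -3], [-3, 1, -1]].

[[1, 2, 1], [2, -1, -3], [-3, 1, -1]]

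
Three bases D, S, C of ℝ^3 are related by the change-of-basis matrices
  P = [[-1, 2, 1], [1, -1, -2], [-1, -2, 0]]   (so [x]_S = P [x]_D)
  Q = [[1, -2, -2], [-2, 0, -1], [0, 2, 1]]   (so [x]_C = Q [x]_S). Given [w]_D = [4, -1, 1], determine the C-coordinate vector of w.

[-7, 12, 4]

Apply P to get S-coordinates [-5, 3, -2], then Q to get C-coordinates.
The result is [w]_C = [-7, 12, 4].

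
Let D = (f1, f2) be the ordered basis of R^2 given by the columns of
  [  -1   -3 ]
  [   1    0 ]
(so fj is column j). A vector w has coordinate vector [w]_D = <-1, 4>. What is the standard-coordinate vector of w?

<-11, -1>

The coordinates say w = -f1 + 4f2; adding the scaled basis vectors gives <-11, -1>.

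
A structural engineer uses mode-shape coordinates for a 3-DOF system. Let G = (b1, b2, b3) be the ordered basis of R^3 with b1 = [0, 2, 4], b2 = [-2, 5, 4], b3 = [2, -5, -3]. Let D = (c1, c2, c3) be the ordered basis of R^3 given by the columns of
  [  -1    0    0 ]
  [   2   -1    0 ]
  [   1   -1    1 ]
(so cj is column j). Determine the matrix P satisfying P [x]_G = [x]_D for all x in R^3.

Column j of P is [bj]_D, since P maps G-coordinates to D-coordinates.
Expressing b1 in D: b1 = 0·c1 - 2c2 + 2c3, so column 1 of P is [0, -2, 2].
Doing the same for each bj gives P = [[0, 2, -2], [-2, -1, 1], [2, 1, 0]].

[[0, 2, -2], [-2, -1, 1], [2, 1, 0]]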